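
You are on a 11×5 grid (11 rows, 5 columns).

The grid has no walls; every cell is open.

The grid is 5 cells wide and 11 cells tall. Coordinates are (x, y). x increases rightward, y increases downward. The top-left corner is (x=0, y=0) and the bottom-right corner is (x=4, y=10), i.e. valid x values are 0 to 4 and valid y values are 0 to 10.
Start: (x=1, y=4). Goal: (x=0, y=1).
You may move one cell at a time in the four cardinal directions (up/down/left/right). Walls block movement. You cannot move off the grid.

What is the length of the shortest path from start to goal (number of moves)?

BFS from (x=1, y=4) until reaching (x=0, y=1):
  Distance 0: (x=1, y=4)
  Distance 1: (x=1, y=3), (x=0, y=4), (x=2, y=4), (x=1, y=5)
  Distance 2: (x=1, y=2), (x=0, y=3), (x=2, y=3), (x=3, y=4), (x=0, y=5), (x=2, y=5), (x=1, y=6)
  Distance 3: (x=1, y=1), (x=0, y=2), (x=2, y=2), (x=3, y=3), (x=4, y=4), (x=3, y=5), (x=0, y=6), (x=2, y=6), (x=1, y=7)
  Distance 4: (x=1, y=0), (x=0, y=1), (x=2, y=1), (x=3, y=2), (x=4, y=3), (x=4, y=5), (x=3, y=6), (x=0, y=7), (x=2, y=7), (x=1, y=8)  <- goal reached here
One shortest path (4 moves): (x=1, y=4) -> (x=0, y=4) -> (x=0, y=3) -> (x=0, y=2) -> (x=0, y=1)

Answer: Shortest path length: 4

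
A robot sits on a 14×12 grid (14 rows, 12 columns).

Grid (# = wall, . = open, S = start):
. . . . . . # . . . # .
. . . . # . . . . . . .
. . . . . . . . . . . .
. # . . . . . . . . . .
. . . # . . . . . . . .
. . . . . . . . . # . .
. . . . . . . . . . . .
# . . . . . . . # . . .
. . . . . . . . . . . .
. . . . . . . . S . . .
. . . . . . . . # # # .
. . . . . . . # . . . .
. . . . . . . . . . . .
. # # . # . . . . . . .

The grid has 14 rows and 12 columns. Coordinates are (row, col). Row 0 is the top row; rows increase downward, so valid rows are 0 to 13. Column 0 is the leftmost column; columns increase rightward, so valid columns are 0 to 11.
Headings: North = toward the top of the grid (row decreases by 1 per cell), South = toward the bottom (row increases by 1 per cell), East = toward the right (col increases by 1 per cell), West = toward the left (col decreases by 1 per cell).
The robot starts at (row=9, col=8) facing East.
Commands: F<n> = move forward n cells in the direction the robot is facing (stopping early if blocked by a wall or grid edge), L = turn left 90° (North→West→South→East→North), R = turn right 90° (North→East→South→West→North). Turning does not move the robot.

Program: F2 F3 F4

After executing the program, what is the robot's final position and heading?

Start: (row=9, col=8), facing East
  F2: move forward 2, now at (row=9, col=10)
  F3: move forward 1/3 (blocked), now at (row=9, col=11)
  F4: move forward 0/4 (blocked), now at (row=9, col=11)
Final: (row=9, col=11), facing East

Answer: Final position: (row=9, col=11), facing East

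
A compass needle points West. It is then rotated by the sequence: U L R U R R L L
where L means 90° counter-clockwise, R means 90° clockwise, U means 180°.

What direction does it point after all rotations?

Answer: Final heading: West

Derivation:
Start: West
  U (U-turn (180°)) -> East
  L (left (90° counter-clockwise)) -> North
  R (right (90° clockwise)) -> East
  U (U-turn (180°)) -> West
  R (right (90° clockwise)) -> North
  R (right (90° clockwise)) -> East
  L (left (90° counter-clockwise)) -> North
  L (left (90° counter-clockwise)) -> West
Final: West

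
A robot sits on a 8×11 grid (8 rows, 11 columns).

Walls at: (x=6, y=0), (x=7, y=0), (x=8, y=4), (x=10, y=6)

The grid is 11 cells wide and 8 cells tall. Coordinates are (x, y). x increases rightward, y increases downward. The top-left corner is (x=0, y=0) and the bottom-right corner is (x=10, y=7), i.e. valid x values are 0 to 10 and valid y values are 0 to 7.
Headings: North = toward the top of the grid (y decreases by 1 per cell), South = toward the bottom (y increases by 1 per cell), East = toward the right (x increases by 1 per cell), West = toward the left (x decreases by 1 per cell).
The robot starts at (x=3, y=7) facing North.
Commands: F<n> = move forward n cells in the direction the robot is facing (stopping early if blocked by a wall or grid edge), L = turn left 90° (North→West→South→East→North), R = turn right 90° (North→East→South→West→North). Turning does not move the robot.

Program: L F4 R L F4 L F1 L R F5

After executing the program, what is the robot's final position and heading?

Start: (x=3, y=7), facing North
  L: turn left, now facing West
  F4: move forward 3/4 (blocked), now at (x=0, y=7)
  R: turn right, now facing North
  L: turn left, now facing West
  F4: move forward 0/4 (blocked), now at (x=0, y=7)
  L: turn left, now facing South
  F1: move forward 0/1 (blocked), now at (x=0, y=7)
  L: turn left, now facing East
  R: turn right, now facing South
  F5: move forward 0/5 (blocked), now at (x=0, y=7)
Final: (x=0, y=7), facing South

Answer: Final position: (x=0, y=7), facing South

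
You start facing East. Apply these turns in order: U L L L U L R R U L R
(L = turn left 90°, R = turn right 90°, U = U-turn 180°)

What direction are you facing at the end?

Start: East
  U (U-turn (180°)) -> West
  L (left (90° counter-clockwise)) -> South
  L (left (90° counter-clockwise)) -> East
  L (left (90° counter-clockwise)) -> North
  U (U-turn (180°)) -> South
  L (left (90° counter-clockwise)) -> East
  R (right (90° clockwise)) -> South
  R (right (90° clockwise)) -> West
  U (U-turn (180°)) -> East
  L (left (90° counter-clockwise)) -> North
  R (right (90° clockwise)) -> East
Final: East

Answer: Final heading: East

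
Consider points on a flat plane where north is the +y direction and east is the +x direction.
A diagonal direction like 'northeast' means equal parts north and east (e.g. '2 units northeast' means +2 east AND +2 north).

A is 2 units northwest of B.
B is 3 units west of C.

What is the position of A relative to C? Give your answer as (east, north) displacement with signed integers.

Place C at the origin (east=0, north=0).
  B is 3 units west of C: delta (east=-3, north=+0); B at (east=-3, north=0).
  A is 2 units northwest of B: delta (east=-2, north=+2); A at (east=-5, north=2).
Therefore A relative to C: (east=-5, north=2).

Answer: A is at (east=-5, north=2) relative to C.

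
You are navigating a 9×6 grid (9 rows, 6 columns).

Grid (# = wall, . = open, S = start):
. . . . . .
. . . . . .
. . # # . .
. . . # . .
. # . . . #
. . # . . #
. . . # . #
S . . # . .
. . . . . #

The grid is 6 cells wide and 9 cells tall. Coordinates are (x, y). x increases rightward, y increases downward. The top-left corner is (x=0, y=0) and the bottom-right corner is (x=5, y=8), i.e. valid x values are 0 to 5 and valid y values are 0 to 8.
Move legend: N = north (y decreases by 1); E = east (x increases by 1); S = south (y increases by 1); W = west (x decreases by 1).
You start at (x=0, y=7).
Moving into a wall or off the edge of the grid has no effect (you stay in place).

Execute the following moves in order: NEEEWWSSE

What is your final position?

Start: (x=0, y=7)
  N (north): (x=0, y=7) -> (x=0, y=6)
  E (east): (x=0, y=6) -> (x=1, y=6)
  E (east): (x=1, y=6) -> (x=2, y=6)
  E (east): blocked, stay at (x=2, y=6)
  W (west): (x=2, y=6) -> (x=1, y=6)
  W (west): (x=1, y=6) -> (x=0, y=6)
  S (south): (x=0, y=6) -> (x=0, y=7)
  S (south): (x=0, y=7) -> (x=0, y=8)
  E (east): (x=0, y=8) -> (x=1, y=8)
Final: (x=1, y=8)

Answer: Final position: (x=1, y=8)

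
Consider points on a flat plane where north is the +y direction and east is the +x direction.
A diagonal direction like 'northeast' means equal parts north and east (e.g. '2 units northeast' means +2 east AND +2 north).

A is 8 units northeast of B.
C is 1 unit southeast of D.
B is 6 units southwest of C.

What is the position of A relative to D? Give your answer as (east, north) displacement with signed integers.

Answer: A is at (east=3, north=1) relative to D.

Derivation:
Place D at the origin (east=0, north=0).
  C is 1 unit southeast of D: delta (east=+1, north=-1); C at (east=1, north=-1).
  B is 6 units southwest of C: delta (east=-6, north=-6); B at (east=-5, north=-7).
  A is 8 units northeast of B: delta (east=+8, north=+8); A at (east=3, north=1).
Therefore A relative to D: (east=3, north=1).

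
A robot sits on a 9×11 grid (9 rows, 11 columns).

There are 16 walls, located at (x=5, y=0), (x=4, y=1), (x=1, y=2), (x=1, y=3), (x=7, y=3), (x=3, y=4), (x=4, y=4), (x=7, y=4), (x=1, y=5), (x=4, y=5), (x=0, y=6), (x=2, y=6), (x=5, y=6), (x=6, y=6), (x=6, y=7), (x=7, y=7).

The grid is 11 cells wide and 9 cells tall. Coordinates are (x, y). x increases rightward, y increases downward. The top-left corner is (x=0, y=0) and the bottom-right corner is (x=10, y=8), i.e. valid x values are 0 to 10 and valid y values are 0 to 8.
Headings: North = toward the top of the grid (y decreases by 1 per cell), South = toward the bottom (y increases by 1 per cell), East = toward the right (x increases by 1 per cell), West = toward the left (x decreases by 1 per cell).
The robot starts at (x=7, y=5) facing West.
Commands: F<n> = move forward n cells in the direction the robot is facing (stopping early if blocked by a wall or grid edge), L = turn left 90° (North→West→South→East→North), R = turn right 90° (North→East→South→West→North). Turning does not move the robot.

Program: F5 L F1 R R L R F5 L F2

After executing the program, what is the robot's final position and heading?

Answer: Final position: (x=5, y=1), facing West

Derivation:
Start: (x=7, y=5), facing West
  F5: move forward 2/5 (blocked), now at (x=5, y=5)
  L: turn left, now facing South
  F1: move forward 0/1 (blocked), now at (x=5, y=5)
  R: turn right, now facing West
  R: turn right, now facing North
  L: turn left, now facing West
  R: turn right, now facing North
  F5: move forward 4/5 (blocked), now at (x=5, y=1)
  L: turn left, now facing West
  F2: move forward 0/2 (blocked), now at (x=5, y=1)
Final: (x=5, y=1), facing West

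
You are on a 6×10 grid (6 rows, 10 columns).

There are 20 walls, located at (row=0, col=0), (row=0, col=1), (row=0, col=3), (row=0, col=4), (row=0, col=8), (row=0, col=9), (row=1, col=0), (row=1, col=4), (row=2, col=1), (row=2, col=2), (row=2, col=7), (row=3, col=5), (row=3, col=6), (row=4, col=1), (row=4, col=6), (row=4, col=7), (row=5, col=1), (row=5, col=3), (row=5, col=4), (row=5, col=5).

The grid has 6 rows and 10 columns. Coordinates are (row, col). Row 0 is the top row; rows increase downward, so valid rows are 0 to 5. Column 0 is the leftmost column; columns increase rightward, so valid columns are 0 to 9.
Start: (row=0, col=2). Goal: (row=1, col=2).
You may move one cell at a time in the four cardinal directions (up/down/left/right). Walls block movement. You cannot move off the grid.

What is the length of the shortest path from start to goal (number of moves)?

Answer: Shortest path length: 1

Derivation:
BFS from (row=0, col=2) until reaching (row=1, col=2):
  Distance 0: (row=0, col=2)
  Distance 1: (row=1, col=2)  <- goal reached here
One shortest path (1 moves): (row=0, col=2) -> (row=1, col=2)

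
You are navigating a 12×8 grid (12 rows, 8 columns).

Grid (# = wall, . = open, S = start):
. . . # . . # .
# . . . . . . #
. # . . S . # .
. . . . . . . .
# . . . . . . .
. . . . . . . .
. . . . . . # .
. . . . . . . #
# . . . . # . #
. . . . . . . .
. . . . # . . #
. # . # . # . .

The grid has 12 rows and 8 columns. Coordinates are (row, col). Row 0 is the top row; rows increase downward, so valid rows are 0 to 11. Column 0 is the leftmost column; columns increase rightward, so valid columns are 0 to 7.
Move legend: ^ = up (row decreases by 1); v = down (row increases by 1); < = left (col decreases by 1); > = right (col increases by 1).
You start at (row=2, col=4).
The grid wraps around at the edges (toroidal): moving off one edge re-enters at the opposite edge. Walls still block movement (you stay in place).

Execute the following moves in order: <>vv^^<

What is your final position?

Answer: Final position: (row=2, col=3)

Derivation:
Start: (row=2, col=4)
  < (left): (row=2, col=4) -> (row=2, col=3)
  > (right): (row=2, col=3) -> (row=2, col=4)
  v (down): (row=2, col=4) -> (row=3, col=4)
  v (down): (row=3, col=4) -> (row=4, col=4)
  ^ (up): (row=4, col=4) -> (row=3, col=4)
  ^ (up): (row=3, col=4) -> (row=2, col=4)
  < (left): (row=2, col=4) -> (row=2, col=3)
Final: (row=2, col=3)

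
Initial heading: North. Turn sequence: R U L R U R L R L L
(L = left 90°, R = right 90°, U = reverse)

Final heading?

Start: North
  R (right (90° clockwise)) -> East
  U (U-turn (180°)) -> West
  L (left (90° counter-clockwise)) -> South
  R (right (90° clockwise)) -> West
  U (U-turn (180°)) -> East
  R (right (90° clockwise)) -> South
  L (left (90° counter-clockwise)) -> East
  R (right (90° clockwise)) -> South
  L (left (90° counter-clockwise)) -> East
  L (left (90° counter-clockwise)) -> North
Final: North

Answer: Final heading: North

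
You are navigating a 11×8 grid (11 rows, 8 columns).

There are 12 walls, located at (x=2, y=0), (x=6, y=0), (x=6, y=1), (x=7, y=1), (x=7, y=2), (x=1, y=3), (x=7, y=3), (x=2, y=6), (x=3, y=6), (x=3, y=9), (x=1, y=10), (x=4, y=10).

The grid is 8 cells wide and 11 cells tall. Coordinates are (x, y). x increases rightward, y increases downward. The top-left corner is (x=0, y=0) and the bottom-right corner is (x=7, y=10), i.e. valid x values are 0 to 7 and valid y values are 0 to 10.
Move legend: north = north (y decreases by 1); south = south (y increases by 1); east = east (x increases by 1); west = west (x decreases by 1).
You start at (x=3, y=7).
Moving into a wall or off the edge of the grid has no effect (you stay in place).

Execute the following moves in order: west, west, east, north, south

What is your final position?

Answer: Final position: (x=2, y=8)

Derivation:
Start: (x=3, y=7)
  west (west): (x=3, y=7) -> (x=2, y=7)
  west (west): (x=2, y=7) -> (x=1, y=7)
  east (east): (x=1, y=7) -> (x=2, y=7)
  north (north): blocked, stay at (x=2, y=7)
  south (south): (x=2, y=7) -> (x=2, y=8)
Final: (x=2, y=8)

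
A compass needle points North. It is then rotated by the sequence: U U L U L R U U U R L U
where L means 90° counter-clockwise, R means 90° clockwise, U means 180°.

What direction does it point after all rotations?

Answer: Final heading: East

Derivation:
Start: North
  U (U-turn (180°)) -> South
  U (U-turn (180°)) -> North
  L (left (90° counter-clockwise)) -> West
  U (U-turn (180°)) -> East
  L (left (90° counter-clockwise)) -> North
  R (right (90° clockwise)) -> East
  U (U-turn (180°)) -> West
  U (U-turn (180°)) -> East
  U (U-turn (180°)) -> West
  R (right (90° clockwise)) -> North
  L (left (90° counter-clockwise)) -> West
  U (U-turn (180°)) -> East
Final: East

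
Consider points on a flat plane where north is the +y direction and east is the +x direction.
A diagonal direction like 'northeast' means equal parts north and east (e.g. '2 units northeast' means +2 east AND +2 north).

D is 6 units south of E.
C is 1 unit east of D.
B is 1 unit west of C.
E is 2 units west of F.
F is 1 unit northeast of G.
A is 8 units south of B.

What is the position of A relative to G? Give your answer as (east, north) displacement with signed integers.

Place G at the origin (east=0, north=0).
  F is 1 unit northeast of G: delta (east=+1, north=+1); F at (east=1, north=1).
  E is 2 units west of F: delta (east=-2, north=+0); E at (east=-1, north=1).
  D is 6 units south of E: delta (east=+0, north=-6); D at (east=-1, north=-5).
  C is 1 unit east of D: delta (east=+1, north=+0); C at (east=0, north=-5).
  B is 1 unit west of C: delta (east=-1, north=+0); B at (east=-1, north=-5).
  A is 8 units south of B: delta (east=+0, north=-8); A at (east=-1, north=-13).
Therefore A relative to G: (east=-1, north=-13).

Answer: A is at (east=-1, north=-13) relative to G.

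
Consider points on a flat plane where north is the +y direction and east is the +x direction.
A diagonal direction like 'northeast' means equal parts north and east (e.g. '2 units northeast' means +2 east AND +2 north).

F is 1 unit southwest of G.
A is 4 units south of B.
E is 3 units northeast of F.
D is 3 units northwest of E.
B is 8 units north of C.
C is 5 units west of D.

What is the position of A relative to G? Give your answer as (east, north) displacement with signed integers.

Answer: A is at (east=-6, north=9) relative to G.

Derivation:
Place G at the origin (east=0, north=0).
  F is 1 unit southwest of G: delta (east=-1, north=-1); F at (east=-1, north=-1).
  E is 3 units northeast of F: delta (east=+3, north=+3); E at (east=2, north=2).
  D is 3 units northwest of E: delta (east=-3, north=+3); D at (east=-1, north=5).
  C is 5 units west of D: delta (east=-5, north=+0); C at (east=-6, north=5).
  B is 8 units north of C: delta (east=+0, north=+8); B at (east=-6, north=13).
  A is 4 units south of B: delta (east=+0, north=-4); A at (east=-6, north=9).
Therefore A relative to G: (east=-6, north=9).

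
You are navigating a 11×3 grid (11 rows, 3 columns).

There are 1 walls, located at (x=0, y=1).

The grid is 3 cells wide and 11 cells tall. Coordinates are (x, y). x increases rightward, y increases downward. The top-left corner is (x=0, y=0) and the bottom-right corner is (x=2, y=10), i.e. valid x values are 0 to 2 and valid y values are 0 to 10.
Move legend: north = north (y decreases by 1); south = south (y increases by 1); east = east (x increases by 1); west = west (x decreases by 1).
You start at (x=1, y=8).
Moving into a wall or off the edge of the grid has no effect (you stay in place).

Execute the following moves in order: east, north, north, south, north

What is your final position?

Start: (x=1, y=8)
  east (east): (x=1, y=8) -> (x=2, y=8)
  north (north): (x=2, y=8) -> (x=2, y=7)
  north (north): (x=2, y=7) -> (x=2, y=6)
  south (south): (x=2, y=6) -> (x=2, y=7)
  north (north): (x=2, y=7) -> (x=2, y=6)
Final: (x=2, y=6)

Answer: Final position: (x=2, y=6)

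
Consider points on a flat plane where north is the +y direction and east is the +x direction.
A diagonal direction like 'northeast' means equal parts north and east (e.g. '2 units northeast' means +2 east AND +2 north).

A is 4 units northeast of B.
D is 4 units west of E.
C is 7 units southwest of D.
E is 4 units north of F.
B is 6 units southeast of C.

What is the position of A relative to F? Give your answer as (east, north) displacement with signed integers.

Answer: A is at (east=-1, north=-5) relative to F.

Derivation:
Place F at the origin (east=0, north=0).
  E is 4 units north of F: delta (east=+0, north=+4); E at (east=0, north=4).
  D is 4 units west of E: delta (east=-4, north=+0); D at (east=-4, north=4).
  C is 7 units southwest of D: delta (east=-7, north=-7); C at (east=-11, north=-3).
  B is 6 units southeast of C: delta (east=+6, north=-6); B at (east=-5, north=-9).
  A is 4 units northeast of B: delta (east=+4, north=+4); A at (east=-1, north=-5).
Therefore A relative to F: (east=-1, north=-5).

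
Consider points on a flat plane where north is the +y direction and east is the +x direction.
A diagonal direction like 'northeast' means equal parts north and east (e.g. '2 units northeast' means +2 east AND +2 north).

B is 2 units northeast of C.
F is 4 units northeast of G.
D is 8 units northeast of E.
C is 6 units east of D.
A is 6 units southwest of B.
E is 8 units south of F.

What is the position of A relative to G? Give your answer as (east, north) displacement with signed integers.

Place G at the origin (east=0, north=0).
  F is 4 units northeast of G: delta (east=+4, north=+4); F at (east=4, north=4).
  E is 8 units south of F: delta (east=+0, north=-8); E at (east=4, north=-4).
  D is 8 units northeast of E: delta (east=+8, north=+8); D at (east=12, north=4).
  C is 6 units east of D: delta (east=+6, north=+0); C at (east=18, north=4).
  B is 2 units northeast of C: delta (east=+2, north=+2); B at (east=20, north=6).
  A is 6 units southwest of B: delta (east=-6, north=-6); A at (east=14, north=0).
Therefore A relative to G: (east=14, north=0).

Answer: A is at (east=14, north=0) relative to G.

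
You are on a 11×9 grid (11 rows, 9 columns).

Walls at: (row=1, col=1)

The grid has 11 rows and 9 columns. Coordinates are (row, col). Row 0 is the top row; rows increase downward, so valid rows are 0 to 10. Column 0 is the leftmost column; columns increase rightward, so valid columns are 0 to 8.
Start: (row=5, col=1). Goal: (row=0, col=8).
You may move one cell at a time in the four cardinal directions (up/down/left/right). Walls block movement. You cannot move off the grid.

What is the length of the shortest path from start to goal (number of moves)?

Answer: Shortest path length: 12

Derivation:
BFS from (row=5, col=1) until reaching (row=0, col=8):
  Distance 0: (row=5, col=1)
  Distance 1: (row=4, col=1), (row=5, col=0), (row=5, col=2), (row=6, col=1)
  Distance 2: (row=3, col=1), (row=4, col=0), (row=4, col=2), (row=5, col=3), (row=6, col=0), (row=6, col=2), (row=7, col=1)
  Distance 3: (row=2, col=1), (row=3, col=0), (row=3, col=2), (row=4, col=3), (row=5, col=4), (row=6, col=3), (row=7, col=0), (row=7, col=2), (row=8, col=1)
  Distance 4: (row=2, col=0), (row=2, col=2), (row=3, col=3), (row=4, col=4), (row=5, col=5), (row=6, col=4), (row=7, col=3), (row=8, col=0), (row=8, col=2), (row=9, col=1)
  Distance 5: (row=1, col=0), (row=1, col=2), (row=2, col=3), (row=3, col=4), (row=4, col=5), (row=5, col=6), (row=6, col=5), (row=7, col=4), (row=8, col=3), (row=9, col=0), (row=9, col=2), (row=10, col=1)
  Distance 6: (row=0, col=0), (row=0, col=2), (row=1, col=3), (row=2, col=4), (row=3, col=5), (row=4, col=6), (row=5, col=7), (row=6, col=6), (row=7, col=5), (row=8, col=4), (row=9, col=3), (row=10, col=0), (row=10, col=2)
  Distance 7: (row=0, col=1), (row=0, col=3), (row=1, col=4), (row=2, col=5), (row=3, col=6), (row=4, col=7), (row=5, col=8), (row=6, col=7), (row=7, col=6), (row=8, col=5), (row=9, col=4), (row=10, col=3)
  Distance 8: (row=0, col=4), (row=1, col=5), (row=2, col=6), (row=3, col=7), (row=4, col=8), (row=6, col=8), (row=7, col=7), (row=8, col=6), (row=9, col=5), (row=10, col=4)
  Distance 9: (row=0, col=5), (row=1, col=6), (row=2, col=7), (row=3, col=8), (row=7, col=8), (row=8, col=7), (row=9, col=6), (row=10, col=5)
  Distance 10: (row=0, col=6), (row=1, col=7), (row=2, col=8), (row=8, col=8), (row=9, col=7), (row=10, col=6)
  Distance 11: (row=0, col=7), (row=1, col=8), (row=9, col=8), (row=10, col=7)
  Distance 12: (row=0, col=8), (row=10, col=8)  <- goal reached here
One shortest path (12 moves): (row=5, col=1) -> (row=5, col=2) -> (row=5, col=3) -> (row=5, col=4) -> (row=5, col=5) -> (row=5, col=6) -> (row=5, col=7) -> (row=5, col=8) -> (row=4, col=8) -> (row=3, col=8) -> (row=2, col=8) -> (row=1, col=8) -> (row=0, col=8)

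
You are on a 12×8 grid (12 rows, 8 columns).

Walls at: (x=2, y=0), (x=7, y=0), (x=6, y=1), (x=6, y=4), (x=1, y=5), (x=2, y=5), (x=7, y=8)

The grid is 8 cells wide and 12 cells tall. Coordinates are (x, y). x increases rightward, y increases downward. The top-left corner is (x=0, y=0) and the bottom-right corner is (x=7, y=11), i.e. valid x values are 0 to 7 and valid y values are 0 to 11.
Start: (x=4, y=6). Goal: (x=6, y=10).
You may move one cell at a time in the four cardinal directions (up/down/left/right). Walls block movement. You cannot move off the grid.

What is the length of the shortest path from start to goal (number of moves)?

BFS from (x=4, y=6) until reaching (x=6, y=10):
  Distance 0: (x=4, y=6)
  Distance 1: (x=4, y=5), (x=3, y=6), (x=5, y=6), (x=4, y=7)
  Distance 2: (x=4, y=4), (x=3, y=5), (x=5, y=5), (x=2, y=6), (x=6, y=6), (x=3, y=7), (x=5, y=7), (x=4, y=8)
  Distance 3: (x=4, y=3), (x=3, y=4), (x=5, y=4), (x=6, y=5), (x=1, y=6), (x=7, y=6), (x=2, y=7), (x=6, y=7), (x=3, y=8), (x=5, y=8), (x=4, y=9)
  Distance 4: (x=4, y=2), (x=3, y=3), (x=5, y=3), (x=2, y=4), (x=7, y=5), (x=0, y=6), (x=1, y=7), (x=7, y=7), (x=2, y=8), (x=6, y=8), (x=3, y=9), (x=5, y=9), (x=4, y=10)
  Distance 5: (x=4, y=1), (x=3, y=2), (x=5, y=2), (x=2, y=3), (x=6, y=3), (x=1, y=4), (x=7, y=4), (x=0, y=5), (x=0, y=7), (x=1, y=8), (x=2, y=9), (x=6, y=9), (x=3, y=10), (x=5, y=10), (x=4, y=11)
  Distance 6: (x=4, y=0), (x=3, y=1), (x=5, y=1), (x=2, y=2), (x=6, y=2), (x=1, y=3), (x=7, y=3), (x=0, y=4), (x=0, y=8), (x=1, y=9), (x=7, y=9), (x=2, y=10), (x=6, y=10), (x=3, y=11), (x=5, y=11)  <- goal reached here
One shortest path (6 moves): (x=4, y=6) -> (x=5, y=6) -> (x=6, y=6) -> (x=6, y=7) -> (x=6, y=8) -> (x=6, y=9) -> (x=6, y=10)

Answer: Shortest path length: 6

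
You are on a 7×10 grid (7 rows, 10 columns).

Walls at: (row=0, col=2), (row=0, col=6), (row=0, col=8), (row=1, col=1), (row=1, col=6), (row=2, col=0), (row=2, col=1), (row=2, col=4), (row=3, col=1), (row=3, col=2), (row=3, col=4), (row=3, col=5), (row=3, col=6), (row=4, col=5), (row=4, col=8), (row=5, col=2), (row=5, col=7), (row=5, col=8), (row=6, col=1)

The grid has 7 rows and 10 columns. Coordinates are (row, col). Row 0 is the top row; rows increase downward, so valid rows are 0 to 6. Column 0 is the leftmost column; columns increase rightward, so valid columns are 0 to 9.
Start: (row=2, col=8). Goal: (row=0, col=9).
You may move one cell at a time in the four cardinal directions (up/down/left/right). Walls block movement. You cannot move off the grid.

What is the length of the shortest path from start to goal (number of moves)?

BFS from (row=2, col=8) until reaching (row=0, col=9):
  Distance 0: (row=2, col=8)
  Distance 1: (row=1, col=8), (row=2, col=7), (row=2, col=9), (row=3, col=8)
  Distance 2: (row=1, col=7), (row=1, col=9), (row=2, col=6), (row=3, col=7), (row=3, col=9)
  Distance 3: (row=0, col=7), (row=0, col=9), (row=2, col=5), (row=4, col=7), (row=4, col=9)  <- goal reached here
One shortest path (3 moves): (row=2, col=8) -> (row=2, col=9) -> (row=1, col=9) -> (row=0, col=9)

Answer: Shortest path length: 3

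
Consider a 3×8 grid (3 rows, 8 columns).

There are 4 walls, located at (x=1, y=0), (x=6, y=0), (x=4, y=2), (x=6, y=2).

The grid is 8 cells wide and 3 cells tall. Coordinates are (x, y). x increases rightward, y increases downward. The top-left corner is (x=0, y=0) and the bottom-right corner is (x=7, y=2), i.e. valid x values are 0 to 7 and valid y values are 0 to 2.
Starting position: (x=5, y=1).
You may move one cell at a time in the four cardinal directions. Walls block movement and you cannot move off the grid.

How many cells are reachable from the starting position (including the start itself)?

BFS flood-fill from (x=5, y=1):
  Distance 0: (x=5, y=1)
  Distance 1: (x=5, y=0), (x=4, y=1), (x=6, y=1), (x=5, y=2)
  Distance 2: (x=4, y=0), (x=3, y=1), (x=7, y=1)
  Distance 3: (x=3, y=0), (x=7, y=0), (x=2, y=1), (x=3, y=2), (x=7, y=2)
  Distance 4: (x=2, y=0), (x=1, y=1), (x=2, y=2)
  Distance 5: (x=0, y=1), (x=1, y=2)
  Distance 6: (x=0, y=0), (x=0, y=2)
Total reachable: 20 (grid has 20 open cells total)

Answer: Reachable cells: 20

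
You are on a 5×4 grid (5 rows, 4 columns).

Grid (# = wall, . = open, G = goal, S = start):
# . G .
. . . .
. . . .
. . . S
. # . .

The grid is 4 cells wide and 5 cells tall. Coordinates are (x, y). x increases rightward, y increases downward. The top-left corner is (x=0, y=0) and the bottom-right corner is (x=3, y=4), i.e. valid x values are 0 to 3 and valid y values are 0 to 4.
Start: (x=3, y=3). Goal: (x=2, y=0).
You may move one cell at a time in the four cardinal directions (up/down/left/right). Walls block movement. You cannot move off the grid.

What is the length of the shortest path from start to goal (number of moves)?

Answer: Shortest path length: 4

Derivation:
BFS from (x=3, y=3) until reaching (x=2, y=0):
  Distance 0: (x=3, y=3)
  Distance 1: (x=3, y=2), (x=2, y=3), (x=3, y=4)
  Distance 2: (x=3, y=1), (x=2, y=2), (x=1, y=3), (x=2, y=4)
  Distance 3: (x=3, y=0), (x=2, y=1), (x=1, y=2), (x=0, y=3)
  Distance 4: (x=2, y=0), (x=1, y=1), (x=0, y=2), (x=0, y=4)  <- goal reached here
One shortest path (4 moves): (x=3, y=3) -> (x=2, y=3) -> (x=2, y=2) -> (x=2, y=1) -> (x=2, y=0)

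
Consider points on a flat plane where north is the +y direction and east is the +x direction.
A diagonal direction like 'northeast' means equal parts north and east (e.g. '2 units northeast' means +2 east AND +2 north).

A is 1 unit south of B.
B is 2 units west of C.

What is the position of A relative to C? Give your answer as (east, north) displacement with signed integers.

Answer: A is at (east=-2, north=-1) relative to C.

Derivation:
Place C at the origin (east=0, north=0).
  B is 2 units west of C: delta (east=-2, north=+0); B at (east=-2, north=0).
  A is 1 unit south of B: delta (east=+0, north=-1); A at (east=-2, north=-1).
Therefore A relative to C: (east=-2, north=-1).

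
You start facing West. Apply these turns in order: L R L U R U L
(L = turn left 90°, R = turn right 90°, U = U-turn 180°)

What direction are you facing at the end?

Start: West
  L (left (90° counter-clockwise)) -> South
  R (right (90° clockwise)) -> West
  L (left (90° counter-clockwise)) -> South
  U (U-turn (180°)) -> North
  R (right (90° clockwise)) -> East
  U (U-turn (180°)) -> West
  L (left (90° counter-clockwise)) -> South
Final: South

Answer: Final heading: South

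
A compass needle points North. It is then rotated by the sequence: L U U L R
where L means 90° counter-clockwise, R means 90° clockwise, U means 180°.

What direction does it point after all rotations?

Answer: Final heading: West

Derivation:
Start: North
  L (left (90° counter-clockwise)) -> West
  U (U-turn (180°)) -> East
  U (U-turn (180°)) -> West
  L (left (90° counter-clockwise)) -> South
  R (right (90° clockwise)) -> West
Final: West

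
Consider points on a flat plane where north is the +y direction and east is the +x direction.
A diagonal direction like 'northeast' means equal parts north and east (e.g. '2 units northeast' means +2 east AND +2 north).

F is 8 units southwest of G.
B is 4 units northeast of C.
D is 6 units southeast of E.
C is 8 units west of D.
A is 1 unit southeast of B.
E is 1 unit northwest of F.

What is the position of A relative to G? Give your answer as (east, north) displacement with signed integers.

Place G at the origin (east=0, north=0).
  F is 8 units southwest of G: delta (east=-8, north=-8); F at (east=-8, north=-8).
  E is 1 unit northwest of F: delta (east=-1, north=+1); E at (east=-9, north=-7).
  D is 6 units southeast of E: delta (east=+6, north=-6); D at (east=-3, north=-13).
  C is 8 units west of D: delta (east=-8, north=+0); C at (east=-11, north=-13).
  B is 4 units northeast of C: delta (east=+4, north=+4); B at (east=-7, north=-9).
  A is 1 unit southeast of B: delta (east=+1, north=-1); A at (east=-6, north=-10).
Therefore A relative to G: (east=-6, north=-10).

Answer: A is at (east=-6, north=-10) relative to G.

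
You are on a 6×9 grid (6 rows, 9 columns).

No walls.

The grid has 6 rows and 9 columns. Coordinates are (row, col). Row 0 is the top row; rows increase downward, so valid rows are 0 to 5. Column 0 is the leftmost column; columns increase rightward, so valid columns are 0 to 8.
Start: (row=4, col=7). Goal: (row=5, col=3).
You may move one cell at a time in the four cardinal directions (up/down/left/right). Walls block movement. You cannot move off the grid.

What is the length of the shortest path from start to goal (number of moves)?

BFS from (row=4, col=7) until reaching (row=5, col=3):
  Distance 0: (row=4, col=7)
  Distance 1: (row=3, col=7), (row=4, col=6), (row=4, col=8), (row=5, col=7)
  Distance 2: (row=2, col=7), (row=3, col=6), (row=3, col=8), (row=4, col=5), (row=5, col=6), (row=5, col=8)
  Distance 3: (row=1, col=7), (row=2, col=6), (row=2, col=8), (row=3, col=5), (row=4, col=4), (row=5, col=5)
  Distance 4: (row=0, col=7), (row=1, col=6), (row=1, col=8), (row=2, col=5), (row=3, col=4), (row=4, col=3), (row=5, col=4)
  Distance 5: (row=0, col=6), (row=0, col=8), (row=1, col=5), (row=2, col=4), (row=3, col=3), (row=4, col=2), (row=5, col=3)  <- goal reached here
One shortest path (5 moves): (row=4, col=7) -> (row=4, col=6) -> (row=4, col=5) -> (row=4, col=4) -> (row=4, col=3) -> (row=5, col=3)

Answer: Shortest path length: 5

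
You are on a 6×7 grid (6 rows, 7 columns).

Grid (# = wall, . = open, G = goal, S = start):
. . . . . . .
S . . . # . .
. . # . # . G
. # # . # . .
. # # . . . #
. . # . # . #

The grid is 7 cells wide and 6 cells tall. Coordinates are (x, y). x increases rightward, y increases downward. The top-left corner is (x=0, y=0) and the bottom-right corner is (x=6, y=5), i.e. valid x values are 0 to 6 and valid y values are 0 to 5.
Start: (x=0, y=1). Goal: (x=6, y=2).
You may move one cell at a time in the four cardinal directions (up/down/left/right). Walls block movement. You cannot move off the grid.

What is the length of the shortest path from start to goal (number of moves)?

BFS from (x=0, y=1) until reaching (x=6, y=2):
  Distance 0: (x=0, y=1)
  Distance 1: (x=0, y=0), (x=1, y=1), (x=0, y=2)
  Distance 2: (x=1, y=0), (x=2, y=1), (x=1, y=2), (x=0, y=3)
  Distance 3: (x=2, y=0), (x=3, y=1), (x=0, y=4)
  Distance 4: (x=3, y=0), (x=3, y=2), (x=0, y=5)
  Distance 5: (x=4, y=0), (x=3, y=3), (x=1, y=5)
  Distance 6: (x=5, y=0), (x=3, y=4)
  Distance 7: (x=6, y=0), (x=5, y=1), (x=4, y=4), (x=3, y=5)
  Distance 8: (x=6, y=1), (x=5, y=2), (x=5, y=4)
  Distance 9: (x=6, y=2), (x=5, y=3), (x=5, y=5)  <- goal reached here
One shortest path (9 moves): (x=0, y=1) -> (x=1, y=1) -> (x=2, y=1) -> (x=3, y=1) -> (x=3, y=0) -> (x=4, y=0) -> (x=5, y=0) -> (x=6, y=0) -> (x=6, y=1) -> (x=6, y=2)

Answer: Shortest path length: 9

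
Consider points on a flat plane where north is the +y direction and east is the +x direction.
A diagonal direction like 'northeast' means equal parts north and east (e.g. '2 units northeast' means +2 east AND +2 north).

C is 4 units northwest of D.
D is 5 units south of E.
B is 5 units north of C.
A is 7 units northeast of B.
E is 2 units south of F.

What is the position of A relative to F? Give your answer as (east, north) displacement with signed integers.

Place F at the origin (east=0, north=0).
  E is 2 units south of F: delta (east=+0, north=-2); E at (east=0, north=-2).
  D is 5 units south of E: delta (east=+0, north=-5); D at (east=0, north=-7).
  C is 4 units northwest of D: delta (east=-4, north=+4); C at (east=-4, north=-3).
  B is 5 units north of C: delta (east=+0, north=+5); B at (east=-4, north=2).
  A is 7 units northeast of B: delta (east=+7, north=+7); A at (east=3, north=9).
Therefore A relative to F: (east=3, north=9).

Answer: A is at (east=3, north=9) relative to F.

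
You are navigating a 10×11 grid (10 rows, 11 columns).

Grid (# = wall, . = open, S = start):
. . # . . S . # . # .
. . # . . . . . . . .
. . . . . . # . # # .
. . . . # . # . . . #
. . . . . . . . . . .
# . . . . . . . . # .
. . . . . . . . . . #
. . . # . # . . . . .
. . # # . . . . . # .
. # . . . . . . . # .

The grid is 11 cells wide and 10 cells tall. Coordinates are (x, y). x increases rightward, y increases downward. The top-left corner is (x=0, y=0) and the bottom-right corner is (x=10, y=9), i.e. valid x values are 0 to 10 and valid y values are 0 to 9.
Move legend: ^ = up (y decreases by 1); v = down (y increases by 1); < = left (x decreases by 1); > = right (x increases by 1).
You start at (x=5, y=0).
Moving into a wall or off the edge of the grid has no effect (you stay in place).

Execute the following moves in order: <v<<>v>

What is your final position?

Start: (x=5, y=0)
  < (left): (x=5, y=0) -> (x=4, y=0)
  v (down): (x=4, y=0) -> (x=4, y=1)
  < (left): (x=4, y=1) -> (x=3, y=1)
  < (left): blocked, stay at (x=3, y=1)
  > (right): (x=3, y=1) -> (x=4, y=1)
  v (down): (x=4, y=1) -> (x=4, y=2)
  > (right): (x=4, y=2) -> (x=5, y=2)
Final: (x=5, y=2)

Answer: Final position: (x=5, y=2)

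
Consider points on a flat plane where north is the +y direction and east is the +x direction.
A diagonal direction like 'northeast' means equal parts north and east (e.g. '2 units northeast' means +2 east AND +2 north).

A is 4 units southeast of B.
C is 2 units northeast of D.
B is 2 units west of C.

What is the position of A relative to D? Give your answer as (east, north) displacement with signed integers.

Place D at the origin (east=0, north=0).
  C is 2 units northeast of D: delta (east=+2, north=+2); C at (east=2, north=2).
  B is 2 units west of C: delta (east=-2, north=+0); B at (east=0, north=2).
  A is 4 units southeast of B: delta (east=+4, north=-4); A at (east=4, north=-2).
Therefore A relative to D: (east=4, north=-2).

Answer: A is at (east=4, north=-2) relative to D.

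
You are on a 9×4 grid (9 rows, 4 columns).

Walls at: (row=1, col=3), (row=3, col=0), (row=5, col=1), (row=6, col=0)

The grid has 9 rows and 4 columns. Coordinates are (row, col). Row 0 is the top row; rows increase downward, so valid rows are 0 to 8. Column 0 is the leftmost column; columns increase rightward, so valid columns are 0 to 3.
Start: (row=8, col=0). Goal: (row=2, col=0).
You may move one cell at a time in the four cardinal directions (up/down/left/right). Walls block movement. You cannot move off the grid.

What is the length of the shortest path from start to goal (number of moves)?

BFS from (row=8, col=0) until reaching (row=2, col=0):
  Distance 0: (row=8, col=0)
  Distance 1: (row=7, col=0), (row=8, col=1)
  Distance 2: (row=7, col=1), (row=8, col=2)
  Distance 3: (row=6, col=1), (row=7, col=2), (row=8, col=3)
  Distance 4: (row=6, col=2), (row=7, col=3)
  Distance 5: (row=5, col=2), (row=6, col=3)
  Distance 6: (row=4, col=2), (row=5, col=3)
  Distance 7: (row=3, col=2), (row=4, col=1), (row=4, col=3)
  Distance 8: (row=2, col=2), (row=3, col=1), (row=3, col=3), (row=4, col=0)
  Distance 9: (row=1, col=2), (row=2, col=1), (row=2, col=3), (row=5, col=0)
  Distance 10: (row=0, col=2), (row=1, col=1), (row=2, col=0)  <- goal reached here
One shortest path (10 moves): (row=8, col=0) -> (row=8, col=1) -> (row=8, col=2) -> (row=7, col=2) -> (row=6, col=2) -> (row=5, col=2) -> (row=4, col=2) -> (row=4, col=1) -> (row=3, col=1) -> (row=2, col=1) -> (row=2, col=0)

Answer: Shortest path length: 10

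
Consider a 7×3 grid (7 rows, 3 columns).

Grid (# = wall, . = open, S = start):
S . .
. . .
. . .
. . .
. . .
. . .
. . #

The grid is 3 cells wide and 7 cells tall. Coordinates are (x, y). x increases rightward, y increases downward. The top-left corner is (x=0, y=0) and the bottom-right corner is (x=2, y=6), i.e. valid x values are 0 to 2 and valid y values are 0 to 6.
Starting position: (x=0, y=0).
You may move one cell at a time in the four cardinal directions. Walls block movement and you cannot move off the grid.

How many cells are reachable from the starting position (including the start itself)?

BFS flood-fill from (x=0, y=0):
  Distance 0: (x=0, y=0)
  Distance 1: (x=1, y=0), (x=0, y=1)
  Distance 2: (x=2, y=0), (x=1, y=1), (x=0, y=2)
  Distance 3: (x=2, y=1), (x=1, y=2), (x=0, y=3)
  Distance 4: (x=2, y=2), (x=1, y=3), (x=0, y=4)
  Distance 5: (x=2, y=3), (x=1, y=4), (x=0, y=5)
  Distance 6: (x=2, y=4), (x=1, y=5), (x=0, y=6)
  Distance 7: (x=2, y=5), (x=1, y=6)
Total reachable: 20 (grid has 20 open cells total)

Answer: Reachable cells: 20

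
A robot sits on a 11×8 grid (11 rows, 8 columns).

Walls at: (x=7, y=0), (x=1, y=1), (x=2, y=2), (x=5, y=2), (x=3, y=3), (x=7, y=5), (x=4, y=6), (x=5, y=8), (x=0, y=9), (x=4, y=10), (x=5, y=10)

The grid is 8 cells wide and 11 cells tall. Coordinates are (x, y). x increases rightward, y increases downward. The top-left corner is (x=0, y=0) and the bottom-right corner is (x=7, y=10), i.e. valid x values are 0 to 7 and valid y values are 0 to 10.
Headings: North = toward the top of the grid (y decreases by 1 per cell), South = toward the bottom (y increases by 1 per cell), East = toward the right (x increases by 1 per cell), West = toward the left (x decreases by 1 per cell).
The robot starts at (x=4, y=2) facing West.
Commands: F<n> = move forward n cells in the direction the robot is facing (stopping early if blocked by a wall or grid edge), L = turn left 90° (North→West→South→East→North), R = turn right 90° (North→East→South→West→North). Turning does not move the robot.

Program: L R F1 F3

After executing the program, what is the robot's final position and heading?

Answer: Final position: (x=3, y=2), facing West

Derivation:
Start: (x=4, y=2), facing West
  L: turn left, now facing South
  R: turn right, now facing West
  F1: move forward 1, now at (x=3, y=2)
  F3: move forward 0/3 (blocked), now at (x=3, y=2)
Final: (x=3, y=2), facing West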